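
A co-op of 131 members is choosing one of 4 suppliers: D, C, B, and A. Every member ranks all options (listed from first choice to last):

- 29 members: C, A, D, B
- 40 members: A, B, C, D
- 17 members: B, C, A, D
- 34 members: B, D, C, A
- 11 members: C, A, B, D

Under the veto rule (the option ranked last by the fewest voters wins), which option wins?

C

Last-place votes: D 68, C 0, B 29, A 34.
C is ranked last by the fewest voters, so C wins.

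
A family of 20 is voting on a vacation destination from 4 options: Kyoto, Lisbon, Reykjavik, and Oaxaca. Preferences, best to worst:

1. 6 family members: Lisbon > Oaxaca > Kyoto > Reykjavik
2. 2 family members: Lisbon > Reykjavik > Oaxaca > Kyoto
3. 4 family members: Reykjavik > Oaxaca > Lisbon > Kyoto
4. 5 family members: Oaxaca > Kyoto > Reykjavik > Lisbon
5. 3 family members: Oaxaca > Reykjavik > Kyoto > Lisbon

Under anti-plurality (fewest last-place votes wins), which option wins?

Oaxaca

Last-place votes: Kyoto 6, Lisbon 8, Reykjavik 6, Oaxaca 0.
Oaxaca is ranked last by the fewest voters, so Oaxaca wins.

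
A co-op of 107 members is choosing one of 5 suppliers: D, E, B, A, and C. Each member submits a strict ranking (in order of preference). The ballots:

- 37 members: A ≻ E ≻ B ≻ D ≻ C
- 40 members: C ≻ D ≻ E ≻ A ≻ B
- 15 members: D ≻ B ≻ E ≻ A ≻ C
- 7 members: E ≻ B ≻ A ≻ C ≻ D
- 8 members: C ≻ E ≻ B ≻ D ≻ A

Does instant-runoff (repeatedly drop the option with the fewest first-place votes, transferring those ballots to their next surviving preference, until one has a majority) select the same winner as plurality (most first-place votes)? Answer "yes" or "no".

no

Instant-runoff — R1 D 15, E 7, B 0, A 37, C 48 (B out); R2 D 15, E 7, A 37, C 48 (E out); R3 D 15, A 44, C 48 (D out); R4 A 59, C 48 (A winner). Winner: A.
Plurality — first-place votes: D 15, E 7, B 0, A 37, C 48. Winner: C.
The two methods disagree.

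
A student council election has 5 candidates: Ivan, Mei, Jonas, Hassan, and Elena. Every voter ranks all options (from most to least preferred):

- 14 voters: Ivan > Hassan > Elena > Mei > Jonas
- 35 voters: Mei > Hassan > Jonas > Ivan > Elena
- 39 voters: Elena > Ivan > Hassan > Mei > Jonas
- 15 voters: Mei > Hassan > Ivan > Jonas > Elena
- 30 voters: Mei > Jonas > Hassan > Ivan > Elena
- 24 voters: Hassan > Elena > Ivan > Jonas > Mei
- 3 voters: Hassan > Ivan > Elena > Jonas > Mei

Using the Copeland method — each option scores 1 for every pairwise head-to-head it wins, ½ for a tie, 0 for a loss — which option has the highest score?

Hassan

Ivan: beats Jonas and Elena; ties Mei; loses to Hassan → score 2.5.
Mei: beats Jonas; ties Ivan, Hassan, and Elena → score 2.5.
Jonas: ties Elena; loses to Ivan, Mei, and Hassan → score 0.5.
Hassan: beats Ivan, Jonas, and Elena; ties Mei → score 3.5.
Elena: ties Mei and Jonas; loses to Ivan and Hassan → score 1.
Hassan has the best pairwise record.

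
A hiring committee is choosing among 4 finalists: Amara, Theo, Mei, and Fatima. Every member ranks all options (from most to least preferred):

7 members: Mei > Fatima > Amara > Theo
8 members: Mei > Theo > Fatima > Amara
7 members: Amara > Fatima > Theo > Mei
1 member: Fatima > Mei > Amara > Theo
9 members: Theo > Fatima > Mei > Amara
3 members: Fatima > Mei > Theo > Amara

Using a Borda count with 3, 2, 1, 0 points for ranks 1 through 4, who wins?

Amara: 7·1 + 8·0 + 7·3 + 1·1 + 9·0 + 3·0 = 29
Theo: 7·0 + 8·2 + 7·1 + 1·0 + 9·3 + 3·1 = 53
Mei: 7·3 + 8·3 + 7·0 + 1·2 + 9·1 + 3·2 = 62
Fatima: 7·2 + 8·1 + 7·2 + 1·3 + 9·2 + 3·3 = 66
Fatima has the highest Borda score (66).

Fatima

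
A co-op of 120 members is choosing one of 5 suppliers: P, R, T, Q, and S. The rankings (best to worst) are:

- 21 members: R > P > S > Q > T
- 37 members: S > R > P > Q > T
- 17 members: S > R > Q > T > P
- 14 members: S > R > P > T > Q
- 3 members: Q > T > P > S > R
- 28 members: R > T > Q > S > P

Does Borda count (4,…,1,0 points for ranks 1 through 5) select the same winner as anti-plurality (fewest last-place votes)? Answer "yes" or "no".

no

Borda — scores: P 171, R 400, T 124, Q 160, S 345. Winner: R.
Anti-plurality — last-place votes: P 45, R 3, T 58, Q 14, S 0. Winner: S.
The two methods disagree.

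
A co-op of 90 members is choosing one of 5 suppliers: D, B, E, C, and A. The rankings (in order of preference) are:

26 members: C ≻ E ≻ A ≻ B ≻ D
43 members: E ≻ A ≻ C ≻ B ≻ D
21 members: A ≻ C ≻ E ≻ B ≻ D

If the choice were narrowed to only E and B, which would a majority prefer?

E

Voters preferring E to B: 90; preferring B to E: 0.
E wins the head-to-head.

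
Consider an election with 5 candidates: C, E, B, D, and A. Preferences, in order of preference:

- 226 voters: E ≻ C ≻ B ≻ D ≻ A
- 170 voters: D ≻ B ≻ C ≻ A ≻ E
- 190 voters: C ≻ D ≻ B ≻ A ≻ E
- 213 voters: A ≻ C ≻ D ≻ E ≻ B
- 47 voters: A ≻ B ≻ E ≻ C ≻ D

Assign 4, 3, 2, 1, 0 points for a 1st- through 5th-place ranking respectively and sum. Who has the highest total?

C: 226·3 + 170·2 + 190·4 + 213·3 + 47·1 = 2464
E: 226·4 + 170·0 + 190·0 + 213·1 + 47·2 = 1211
B: 226·2 + 170·3 + 190·2 + 213·0 + 47·3 = 1483
D: 226·1 + 170·4 + 190·3 + 213·2 + 47·0 = 1902
A: 226·0 + 170·1 + 190·1 + 213·4 + 47·4 = 1400
C has the highest Borda score (2464).

C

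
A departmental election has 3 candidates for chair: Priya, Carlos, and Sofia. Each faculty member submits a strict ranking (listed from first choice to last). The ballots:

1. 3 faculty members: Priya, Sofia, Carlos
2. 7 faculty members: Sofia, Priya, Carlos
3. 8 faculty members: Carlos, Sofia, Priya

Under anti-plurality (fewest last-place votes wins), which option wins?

Sofia

Last-place votes: Priya 8, Carlos 10, Sofia 0.
Sofia is ranked last by the fewest voters, so Sofia wins.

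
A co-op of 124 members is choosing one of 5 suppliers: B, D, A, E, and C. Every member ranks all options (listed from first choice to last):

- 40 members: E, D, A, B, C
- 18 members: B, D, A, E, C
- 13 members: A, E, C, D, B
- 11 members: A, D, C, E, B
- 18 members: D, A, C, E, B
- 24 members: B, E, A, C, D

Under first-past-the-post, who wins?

B

First-place votes: B 42, D 18, A 24, E 40, C 0.
B has the most first-place votes.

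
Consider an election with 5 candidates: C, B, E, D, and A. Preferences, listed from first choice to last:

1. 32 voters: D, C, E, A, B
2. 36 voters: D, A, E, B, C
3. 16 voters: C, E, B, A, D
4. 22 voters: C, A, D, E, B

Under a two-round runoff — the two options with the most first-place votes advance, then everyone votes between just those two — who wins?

Round 1 first-place votes: C 38, B 0, E 0, D 68, A 0.
D and C advance.
Runoff: D is preferred to C by 68 voters; C by 38.
D wins the runoff.

D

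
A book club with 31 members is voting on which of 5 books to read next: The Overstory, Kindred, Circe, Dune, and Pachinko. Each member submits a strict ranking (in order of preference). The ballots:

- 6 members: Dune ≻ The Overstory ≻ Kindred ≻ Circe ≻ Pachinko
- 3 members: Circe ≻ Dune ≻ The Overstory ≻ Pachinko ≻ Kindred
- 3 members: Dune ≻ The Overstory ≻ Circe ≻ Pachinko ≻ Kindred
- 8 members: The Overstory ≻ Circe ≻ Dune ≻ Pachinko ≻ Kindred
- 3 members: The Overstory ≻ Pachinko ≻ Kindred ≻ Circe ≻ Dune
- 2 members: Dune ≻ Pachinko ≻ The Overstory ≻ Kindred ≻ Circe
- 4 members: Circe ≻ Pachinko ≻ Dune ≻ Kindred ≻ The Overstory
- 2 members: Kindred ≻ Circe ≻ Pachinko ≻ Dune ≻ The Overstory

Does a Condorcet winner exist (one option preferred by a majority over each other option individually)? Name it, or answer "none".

Checking pairwise contests:
Dune beats The Overstory 20–11.
The Overstory beats Kindred 25–6.
The Overstory beats Circe 22–9.
Circe beats Dune 20–11.
The Overstory beats Pachinko 23–8.
Every option loses at least one head-to-head, so there is no Condorcet winner.

none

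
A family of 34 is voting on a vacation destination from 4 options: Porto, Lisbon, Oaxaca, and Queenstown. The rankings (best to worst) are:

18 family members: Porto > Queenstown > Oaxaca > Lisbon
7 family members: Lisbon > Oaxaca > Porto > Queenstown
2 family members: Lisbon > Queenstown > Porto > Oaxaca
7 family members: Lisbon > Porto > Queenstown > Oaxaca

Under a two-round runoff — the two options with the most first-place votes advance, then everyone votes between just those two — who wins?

Round 1 first-place votes: Porto 18, Lisbon 16, Oaxaca 0, Queenstown 0.
Porto and Lisbon advance.
Runoff: Porto is preferred to Lisbon by 18 voters; Lisbon by 16.
Porto wins the runoff.

Porto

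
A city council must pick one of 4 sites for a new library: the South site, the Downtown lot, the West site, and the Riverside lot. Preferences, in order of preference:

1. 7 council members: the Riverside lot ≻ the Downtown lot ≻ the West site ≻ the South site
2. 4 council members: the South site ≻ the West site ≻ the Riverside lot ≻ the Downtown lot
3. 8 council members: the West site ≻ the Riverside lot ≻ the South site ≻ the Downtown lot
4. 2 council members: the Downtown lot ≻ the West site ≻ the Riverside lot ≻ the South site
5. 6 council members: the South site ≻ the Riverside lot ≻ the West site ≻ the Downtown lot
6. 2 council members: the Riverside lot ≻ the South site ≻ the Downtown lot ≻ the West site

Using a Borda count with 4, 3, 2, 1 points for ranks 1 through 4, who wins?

the Riverside lot

the South site: 7·1 + 4·4 + 8·2 + 2·1 + 6·4 + 2·3 = 71
the Downtown lot: 7·3 + 4·1 + 8·1 + 2·4 + 6·1 + 2·2 = 51
the West site: 7·2 + 4·3 + 8·4 + 2·3 + 6·2 + 2·1 = 78
the Riverside lot: 7·4 + 4·2 + 8·3 + 2·2 + 6·3 + 2·4 = 90
the Riverside lot has the highest Borda score (90).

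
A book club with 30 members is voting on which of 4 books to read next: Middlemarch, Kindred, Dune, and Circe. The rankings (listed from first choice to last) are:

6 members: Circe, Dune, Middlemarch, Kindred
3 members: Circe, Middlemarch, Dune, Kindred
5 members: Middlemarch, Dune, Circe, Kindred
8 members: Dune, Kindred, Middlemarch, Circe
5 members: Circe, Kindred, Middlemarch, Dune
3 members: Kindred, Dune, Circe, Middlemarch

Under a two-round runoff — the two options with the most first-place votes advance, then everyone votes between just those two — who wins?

Dune

Round 1 first-place votes: Middlemarch 5, Kindred 3, Dune 8, Circe 14.
Circe and Dune advance.
Runoff: Circe is preferred to Dune by 14 voters; Dune by 16.
Dune wins the runoff.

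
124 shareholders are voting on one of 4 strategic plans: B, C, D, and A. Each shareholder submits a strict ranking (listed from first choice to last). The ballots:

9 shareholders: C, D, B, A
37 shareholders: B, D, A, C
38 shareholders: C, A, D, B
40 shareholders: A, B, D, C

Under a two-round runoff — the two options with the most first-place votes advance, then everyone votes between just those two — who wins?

A

Round 1 first-place votes: B 37, C 47, D 0, A 40.
C and A advance.
Runoff: C is preferred to A by 47 voters; A by 77.
A wins the runoff.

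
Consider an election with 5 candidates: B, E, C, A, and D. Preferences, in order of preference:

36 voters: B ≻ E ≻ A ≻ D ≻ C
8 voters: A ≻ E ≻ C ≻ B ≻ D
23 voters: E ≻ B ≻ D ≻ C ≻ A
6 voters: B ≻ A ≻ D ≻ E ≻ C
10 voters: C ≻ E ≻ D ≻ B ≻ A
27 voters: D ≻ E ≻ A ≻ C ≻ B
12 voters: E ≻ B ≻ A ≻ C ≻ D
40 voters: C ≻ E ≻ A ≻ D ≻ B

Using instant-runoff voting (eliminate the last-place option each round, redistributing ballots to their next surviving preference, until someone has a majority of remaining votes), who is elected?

Round 1: B 42, E 35, C 50, A 8, D 27. Eliminate A.
Round 2: B 42, E 43, C 50, D 27. Eliminate D.
Round 3: B 42, E 70, C 50. Eliminate B.
Round 4: E 112, C 50. E has a majority.

E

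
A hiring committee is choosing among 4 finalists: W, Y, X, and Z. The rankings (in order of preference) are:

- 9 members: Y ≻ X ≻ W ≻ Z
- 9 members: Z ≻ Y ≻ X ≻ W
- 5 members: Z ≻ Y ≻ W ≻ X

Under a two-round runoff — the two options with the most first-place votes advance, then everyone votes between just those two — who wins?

Round 1 first-place votes: W 0, Y 9, X 0, Z 14.
Z and Y advance.
Runoff: Z is preferred to Y by 14 voters; Y by 9.
Z wins the runoff.

Z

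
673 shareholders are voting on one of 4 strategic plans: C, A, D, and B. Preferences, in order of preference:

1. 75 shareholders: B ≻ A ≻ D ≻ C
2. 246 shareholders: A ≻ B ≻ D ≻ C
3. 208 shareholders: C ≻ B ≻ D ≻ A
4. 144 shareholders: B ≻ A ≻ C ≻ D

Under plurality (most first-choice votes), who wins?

A

First-place votes: C 208, A 246, D 0, B 219.
A has the most first-place votes.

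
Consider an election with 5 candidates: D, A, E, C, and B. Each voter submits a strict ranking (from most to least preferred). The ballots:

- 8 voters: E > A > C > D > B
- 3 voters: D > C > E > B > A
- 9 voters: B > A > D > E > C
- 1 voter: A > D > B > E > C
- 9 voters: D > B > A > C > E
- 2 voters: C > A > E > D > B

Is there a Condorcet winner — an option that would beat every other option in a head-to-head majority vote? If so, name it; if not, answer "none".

Checking pairwise contests:
A beats D 20–12.
B beats A 21–11.
D beats E 22–10.
D beats C 22–10.
D beats B 23–9.
Every option loses at least one head-to-head, so there is no Condorcet winner.

none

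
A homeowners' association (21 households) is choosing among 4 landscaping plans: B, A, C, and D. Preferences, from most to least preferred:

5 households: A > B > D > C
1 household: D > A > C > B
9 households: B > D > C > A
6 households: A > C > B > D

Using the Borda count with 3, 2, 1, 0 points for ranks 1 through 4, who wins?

B: 5·2 + 1·0 + 9·3 + 6·1 = 43
A: 5·3 + 1·2 + 9·0 + 6·3 = 35
C: 5·0 + 1·1 + 9·1 + 6·2 = 22
D: 5·1 + 1·3 + 9·2 + 6·0 = 26
B has the highest Borda score (43).

B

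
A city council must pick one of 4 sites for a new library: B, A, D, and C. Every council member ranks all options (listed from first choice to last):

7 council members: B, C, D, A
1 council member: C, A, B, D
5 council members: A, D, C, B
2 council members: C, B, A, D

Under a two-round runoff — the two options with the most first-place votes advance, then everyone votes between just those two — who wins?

Round 1 first-place votes: B 7, A 5, D 0, C 3.
B and A advance.
Runoff: B is preferred to A by 9 voters; A by 6.
B wins the runoff.

B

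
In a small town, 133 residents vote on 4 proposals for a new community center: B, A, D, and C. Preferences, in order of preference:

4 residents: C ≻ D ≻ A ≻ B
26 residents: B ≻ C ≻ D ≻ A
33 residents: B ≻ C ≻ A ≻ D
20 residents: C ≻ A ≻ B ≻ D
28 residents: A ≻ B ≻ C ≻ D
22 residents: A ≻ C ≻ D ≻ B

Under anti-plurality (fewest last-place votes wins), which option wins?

C

Last-place votes: B 26, A 26, D 81, C 0.
C is ranked last by the fewest voters, so C wins.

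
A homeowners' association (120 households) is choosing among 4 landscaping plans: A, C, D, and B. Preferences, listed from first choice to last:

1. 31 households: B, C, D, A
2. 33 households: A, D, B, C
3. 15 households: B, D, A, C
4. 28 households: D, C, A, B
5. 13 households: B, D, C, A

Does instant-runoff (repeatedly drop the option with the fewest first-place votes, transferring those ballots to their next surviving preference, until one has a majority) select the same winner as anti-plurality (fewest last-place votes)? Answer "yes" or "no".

Instant-runoff — R1 A 33, C 0, D 28, B 59 (C out); R2 A 33, D 28, B 59 (D out); R3 A 61, B 59 (A winner). Winner: A.
Anti-plurality — last-place votes: A 44, C 48, D 0, B 28. Winner: D.
The two methods disagree.

no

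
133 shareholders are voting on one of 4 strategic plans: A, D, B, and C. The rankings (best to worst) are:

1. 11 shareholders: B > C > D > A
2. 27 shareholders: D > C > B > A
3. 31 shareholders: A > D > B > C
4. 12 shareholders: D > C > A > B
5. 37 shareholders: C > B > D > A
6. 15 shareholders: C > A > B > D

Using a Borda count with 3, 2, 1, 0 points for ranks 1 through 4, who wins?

C

A: 11·0 + 27·0 + 31·3 + 12·1 + 37·0 + 15·2 = 135
D: 11·1 + 27·3 + 31·2 + 12·3 + 37·1 + 15·0 = 227
B: 11·3 + 27·1 + 31·1 + 12·0 + 37·2 + 15·1 = 180
C: 11·2 + 27·2 + 31·0 + 12·2 + 37·3 + 15·3 = 256
C has the highest Borda score (256).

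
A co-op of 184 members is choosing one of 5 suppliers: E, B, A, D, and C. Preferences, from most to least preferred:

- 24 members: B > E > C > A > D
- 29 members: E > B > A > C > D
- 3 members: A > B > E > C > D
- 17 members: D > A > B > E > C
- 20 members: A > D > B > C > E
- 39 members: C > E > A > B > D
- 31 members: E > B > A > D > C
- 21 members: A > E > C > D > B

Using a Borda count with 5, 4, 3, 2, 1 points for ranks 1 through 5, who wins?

E: 24·4 + 29·5 + 3·3 + 17·2 + 20·1 + 39·4 + 31·5 + 21·4 = 699
B: 24·5 + 29·4 + 3·4 + 17·3 + 20·3 + 39·2 + 31·4 + 21·1 = 582
A: 24·2 + 29·3 + 3·5 + 17·4 + 20·5 + 39·3 + 31·3 + 21·5 = 633
D: 24·1 + 29·1 + 3·1 + 17·5 + 20·4 + 39·1 + 31·2 + 21·2 = 364
C: 24·3 + 29·2 + 3·2 + 17·1 + 20·2 + 39·5 + 31·1 + 21·3 = 482
E has the highest Borda score (699).

E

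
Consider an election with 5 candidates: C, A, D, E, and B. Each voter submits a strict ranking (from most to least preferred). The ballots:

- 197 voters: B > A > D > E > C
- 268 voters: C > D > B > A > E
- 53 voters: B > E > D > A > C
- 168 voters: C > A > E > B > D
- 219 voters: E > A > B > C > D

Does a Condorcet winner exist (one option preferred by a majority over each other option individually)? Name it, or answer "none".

B

B vs C: 469–436 for B.
B vs A: 518–387 for B.
B vs D: 637–268 for B.
B vs E: 518–387 for B.
B beats every other option head-to-head.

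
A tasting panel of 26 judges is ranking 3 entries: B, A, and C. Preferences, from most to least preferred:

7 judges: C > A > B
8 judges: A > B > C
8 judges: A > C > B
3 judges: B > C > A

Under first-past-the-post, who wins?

First-place votes: B 3, A 16, C 7.
A has the most first-place votes.

A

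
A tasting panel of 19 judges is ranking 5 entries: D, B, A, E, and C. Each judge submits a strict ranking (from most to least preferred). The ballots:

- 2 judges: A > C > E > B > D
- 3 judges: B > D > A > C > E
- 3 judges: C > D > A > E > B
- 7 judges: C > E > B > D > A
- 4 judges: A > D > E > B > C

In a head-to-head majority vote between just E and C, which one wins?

Voters preferring E to C: 4; preferring C to E: 15.
C wins the head-to-head.

C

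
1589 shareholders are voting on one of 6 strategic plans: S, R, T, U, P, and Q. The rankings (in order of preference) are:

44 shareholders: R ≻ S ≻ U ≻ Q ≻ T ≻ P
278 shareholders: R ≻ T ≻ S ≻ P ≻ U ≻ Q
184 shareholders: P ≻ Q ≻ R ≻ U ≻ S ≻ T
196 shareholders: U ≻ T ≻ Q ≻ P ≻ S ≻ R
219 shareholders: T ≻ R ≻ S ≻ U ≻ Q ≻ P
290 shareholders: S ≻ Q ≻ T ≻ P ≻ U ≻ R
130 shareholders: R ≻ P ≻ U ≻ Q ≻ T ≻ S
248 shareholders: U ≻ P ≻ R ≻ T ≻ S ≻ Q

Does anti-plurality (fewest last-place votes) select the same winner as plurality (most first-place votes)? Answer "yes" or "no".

no

Anti-plurality — last-place votes: S 130, R 486, T 184, U 0, P 263, Q 526. Winner: U.
Plurality — first-place votes: S 290, R 452, T 219, U 444, P 184, Q 0. Winner: R.
The two methods disagree.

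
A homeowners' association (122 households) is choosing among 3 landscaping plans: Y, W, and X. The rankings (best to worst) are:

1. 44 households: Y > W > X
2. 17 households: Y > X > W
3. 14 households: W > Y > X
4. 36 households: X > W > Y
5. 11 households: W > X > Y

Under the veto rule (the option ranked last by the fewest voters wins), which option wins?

Last-place votes: Y 47, W 17, X 58.
W is ranked last by the fewest voters, so W wins.

W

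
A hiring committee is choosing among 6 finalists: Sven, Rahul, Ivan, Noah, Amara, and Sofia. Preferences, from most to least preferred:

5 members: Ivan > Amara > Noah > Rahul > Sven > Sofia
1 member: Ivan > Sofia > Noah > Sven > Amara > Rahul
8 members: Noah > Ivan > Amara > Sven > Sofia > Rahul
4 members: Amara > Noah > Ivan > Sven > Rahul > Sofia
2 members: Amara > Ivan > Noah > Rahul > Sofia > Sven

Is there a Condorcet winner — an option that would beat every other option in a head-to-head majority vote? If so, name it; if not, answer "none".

Checking pairwise contests:
Ivan beats Sven 20–0.
Sven beats Rahul 13–7.
Noah beats Ivan 12–8.
Amara beats Noah 11–9.
Ivan beats Amara 14–6.
Sven beats Sofia 17–3.
Every option loses at least one head-to-head, so there is no Condorcet winner.

none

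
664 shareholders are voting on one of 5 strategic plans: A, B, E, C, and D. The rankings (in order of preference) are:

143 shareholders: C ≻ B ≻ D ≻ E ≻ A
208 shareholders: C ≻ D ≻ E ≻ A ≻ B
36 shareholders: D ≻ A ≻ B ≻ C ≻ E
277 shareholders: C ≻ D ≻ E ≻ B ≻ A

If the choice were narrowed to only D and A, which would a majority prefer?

Voters preferring D to A: 664; preferring A to D: 0.
D wins the head-to-head.

D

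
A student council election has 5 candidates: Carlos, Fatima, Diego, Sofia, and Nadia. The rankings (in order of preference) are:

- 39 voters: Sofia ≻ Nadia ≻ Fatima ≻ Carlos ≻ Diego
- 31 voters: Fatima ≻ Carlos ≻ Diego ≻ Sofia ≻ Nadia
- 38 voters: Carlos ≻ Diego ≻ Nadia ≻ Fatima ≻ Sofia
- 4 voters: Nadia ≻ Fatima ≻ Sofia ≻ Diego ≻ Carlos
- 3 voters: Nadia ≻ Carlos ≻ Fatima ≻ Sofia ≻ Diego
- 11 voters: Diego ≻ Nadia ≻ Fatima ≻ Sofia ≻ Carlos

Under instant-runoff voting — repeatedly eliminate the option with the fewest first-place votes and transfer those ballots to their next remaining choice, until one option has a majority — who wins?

Round 1: Carlos 38, Fatima 31, Diego 11, Sofia 39, Nadia 7. Eliminate Nadia.
Round 2: Carlos 41, Fatima 35, Diego 11, Sofia 39. Eliminate Diego.
Round 3: Carlos 41, Fatima 46, Sofia 39. Eliminate Sofia.
Round 4: Carlos 41, Fatima 85. Fatima has a majority.

Fatima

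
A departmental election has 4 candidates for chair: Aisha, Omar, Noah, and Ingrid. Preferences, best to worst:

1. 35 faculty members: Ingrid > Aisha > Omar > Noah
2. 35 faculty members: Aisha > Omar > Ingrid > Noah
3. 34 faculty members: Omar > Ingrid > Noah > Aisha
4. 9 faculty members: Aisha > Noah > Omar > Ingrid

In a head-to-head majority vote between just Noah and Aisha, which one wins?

Voters preferring Noah to Aisha: 34; preferring Aisha to Noah: 79.
Aisha wins the head-to-head.

Aisha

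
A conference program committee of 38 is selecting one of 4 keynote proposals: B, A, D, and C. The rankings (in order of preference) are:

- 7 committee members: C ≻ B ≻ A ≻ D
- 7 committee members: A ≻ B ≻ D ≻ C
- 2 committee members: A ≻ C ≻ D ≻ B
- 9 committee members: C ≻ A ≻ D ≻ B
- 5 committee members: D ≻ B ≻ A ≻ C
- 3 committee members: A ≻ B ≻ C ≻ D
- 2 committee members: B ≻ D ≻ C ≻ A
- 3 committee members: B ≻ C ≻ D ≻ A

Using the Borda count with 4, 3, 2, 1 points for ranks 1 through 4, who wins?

B: 7·3 + 7·3 + 2·1 + 9·1 + 5·3 + 3·3 + 2·4 + 3·4 = 97
A: 7·2 + 7·4 + 2·4 + 9·3 + 5·2 + 3·4 + 2·1 + 3·1 = 104
D: 7·1 + 7·2 + 2·2 + 9·2 + 5·4 + 3·1 + 2·3 + 3·2 = 78
C: 7·4 + 7·1 + 2·3 + 9·4 + 5·1 + 3·2 + 2·2 + 3·3 = 101
A has the highest Borda score (104).

A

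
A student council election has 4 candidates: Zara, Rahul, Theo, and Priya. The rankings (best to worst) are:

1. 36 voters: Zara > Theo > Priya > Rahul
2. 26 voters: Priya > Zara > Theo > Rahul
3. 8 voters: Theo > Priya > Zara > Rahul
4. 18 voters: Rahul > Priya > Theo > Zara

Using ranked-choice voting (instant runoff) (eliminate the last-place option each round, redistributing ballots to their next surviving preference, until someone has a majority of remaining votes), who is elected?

Priya

Round 1: Zara 36, Rahul 18, Theo 8, Priya 26. Eliminate Theo.
Round 2: Zara 36, Rahul 18, Priya 34. Eliminate Rahul.
Round 3: Zara 36, Priya 52. Priya has a majority.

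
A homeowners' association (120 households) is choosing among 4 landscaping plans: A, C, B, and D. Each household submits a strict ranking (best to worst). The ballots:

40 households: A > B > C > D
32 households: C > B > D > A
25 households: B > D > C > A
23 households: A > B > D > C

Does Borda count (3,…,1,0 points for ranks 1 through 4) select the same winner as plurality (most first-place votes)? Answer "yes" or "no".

Borda — scores: A 189, C 161, B 265, D 105. Winner: B.
Plurality — first-place votes: A 63, C 32, B 25, D 0. Winner: A.
The two methods disagree.

no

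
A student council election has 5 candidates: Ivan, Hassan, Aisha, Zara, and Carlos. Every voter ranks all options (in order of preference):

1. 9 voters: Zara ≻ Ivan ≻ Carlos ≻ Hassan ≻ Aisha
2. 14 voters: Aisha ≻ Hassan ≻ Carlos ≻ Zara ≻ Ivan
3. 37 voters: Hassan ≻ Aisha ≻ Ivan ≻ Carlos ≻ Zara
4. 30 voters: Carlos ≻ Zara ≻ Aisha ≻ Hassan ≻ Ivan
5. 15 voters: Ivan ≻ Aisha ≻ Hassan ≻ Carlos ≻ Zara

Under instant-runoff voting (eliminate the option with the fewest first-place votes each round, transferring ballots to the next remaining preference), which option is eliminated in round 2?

Round 1: Ivan 15, Hassan 37, Aisha 14, Zara 9, Carlos 30. Eliminate Zara.
Round 2: Ivan 24, Hassan 37, Aisha 14, Carlos 30. Eliminate Aisha.

Aisha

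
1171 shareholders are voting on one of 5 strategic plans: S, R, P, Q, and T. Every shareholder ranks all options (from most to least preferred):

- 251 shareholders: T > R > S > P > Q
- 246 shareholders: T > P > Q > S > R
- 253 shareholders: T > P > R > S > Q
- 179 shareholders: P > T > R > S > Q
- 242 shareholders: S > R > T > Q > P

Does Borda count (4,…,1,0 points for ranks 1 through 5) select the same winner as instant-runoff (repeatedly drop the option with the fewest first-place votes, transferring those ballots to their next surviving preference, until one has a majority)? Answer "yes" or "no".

yes

Borda — scores: S 2148, R 2343, P 2464, Q 734, T 4021. Winner: T.
Instant-runoff — R1 S 242, R 0, P 179, Q 0, T 750 (T winner). Winner: T.
The two methods agree.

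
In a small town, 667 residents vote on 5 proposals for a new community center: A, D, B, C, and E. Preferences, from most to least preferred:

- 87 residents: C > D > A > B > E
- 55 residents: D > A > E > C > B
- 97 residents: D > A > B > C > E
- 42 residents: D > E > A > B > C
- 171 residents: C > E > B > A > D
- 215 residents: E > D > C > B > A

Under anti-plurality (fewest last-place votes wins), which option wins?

C

Last-place votes: A 215, D 171, B 55, C 42, E 184.
C is ranked last by the fewest voters, so C wins.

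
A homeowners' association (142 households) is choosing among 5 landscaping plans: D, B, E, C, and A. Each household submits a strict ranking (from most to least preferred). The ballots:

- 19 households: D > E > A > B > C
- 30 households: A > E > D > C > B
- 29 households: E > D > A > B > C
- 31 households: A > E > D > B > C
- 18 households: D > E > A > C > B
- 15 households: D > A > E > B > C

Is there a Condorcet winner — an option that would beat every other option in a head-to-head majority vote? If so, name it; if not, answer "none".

Checking pairwise contests:
E beats D 90–52.
D beats B 142–0.
A beats E 76–66.
D beats C 142–0.
D beats A 81–61.
Every option loses at least one head-to-head, so there is no Condorcet winner.

none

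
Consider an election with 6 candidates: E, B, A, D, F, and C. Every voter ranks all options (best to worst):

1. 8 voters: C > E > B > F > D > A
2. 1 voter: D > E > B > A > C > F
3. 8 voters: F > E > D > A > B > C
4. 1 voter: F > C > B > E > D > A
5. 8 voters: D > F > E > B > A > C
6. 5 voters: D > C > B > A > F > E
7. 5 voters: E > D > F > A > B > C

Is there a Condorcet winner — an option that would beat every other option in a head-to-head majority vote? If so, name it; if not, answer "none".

none

Checking pairwise contests:
F beats E 22–14.
E beats B 30–6.
E beats A 31–5.
E beats D 22–14.
D beats F 19–17.
E beats C 22–14.
Every option loses at least one head-to-head, so there is no Condorcet winner.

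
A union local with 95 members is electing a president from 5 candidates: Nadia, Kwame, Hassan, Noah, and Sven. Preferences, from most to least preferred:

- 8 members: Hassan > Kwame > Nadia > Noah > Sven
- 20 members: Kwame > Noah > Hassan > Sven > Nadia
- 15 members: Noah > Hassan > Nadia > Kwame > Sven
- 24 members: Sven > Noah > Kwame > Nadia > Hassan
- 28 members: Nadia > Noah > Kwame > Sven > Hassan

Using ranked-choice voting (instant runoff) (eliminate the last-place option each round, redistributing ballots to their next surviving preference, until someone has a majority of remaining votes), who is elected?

Round 1: Nadia 28, Kwame 20, Hassan 8, Noah 15, Sven 24. Eliminate Hassan.
Round 2: Nadia 28, Kwame 28, Noah 15, Sven 24. Eliminate Noah.
Round 3: Nadia 43, Kwame 28, Sven 24. Eliminate Sven.
Round 4: Nadia 43, Kwame 52. Kwame has a majority.

Kwame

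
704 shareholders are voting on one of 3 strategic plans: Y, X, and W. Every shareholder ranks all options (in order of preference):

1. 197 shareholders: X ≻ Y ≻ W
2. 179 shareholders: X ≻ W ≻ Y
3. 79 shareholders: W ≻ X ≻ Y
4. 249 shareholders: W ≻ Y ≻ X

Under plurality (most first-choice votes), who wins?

X

First-place votes: Y 0, X 376, W 328.
X has the most first-place votes.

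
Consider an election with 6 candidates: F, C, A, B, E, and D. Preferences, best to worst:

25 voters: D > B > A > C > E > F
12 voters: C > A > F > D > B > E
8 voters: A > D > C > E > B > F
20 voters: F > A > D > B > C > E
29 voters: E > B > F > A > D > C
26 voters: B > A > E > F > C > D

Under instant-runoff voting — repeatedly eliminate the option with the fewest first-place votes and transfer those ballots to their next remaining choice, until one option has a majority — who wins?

Round 1: F 20, C 12, A 8, B 26, E 29, D 25. Eliminate A.
Round 2: F 20, C 12, B 26, E 29, D 33. Eliminate C.
Round 3: F 32, B 26, E 29, D 33. Eliminate B.
Round 4: F 32, E 55, D 33. Eliminate F.
Round 5: E 55, D 65. D has a majority.

D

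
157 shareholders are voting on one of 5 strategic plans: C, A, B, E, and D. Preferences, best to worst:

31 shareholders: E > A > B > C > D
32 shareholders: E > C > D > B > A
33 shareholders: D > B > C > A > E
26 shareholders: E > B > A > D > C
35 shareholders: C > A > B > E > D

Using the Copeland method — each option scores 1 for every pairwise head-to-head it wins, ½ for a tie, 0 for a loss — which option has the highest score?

E

C: beats A and D; loses to B and E → score 2.
A: beats D; loses to C, B, and E → score 1.
B: beats C, A, and D; loses to E → score 3.
E: beats C, A, B, and D → score 4.
D: loses to C, A, B, and E → score 0.
E has the best pairwise record.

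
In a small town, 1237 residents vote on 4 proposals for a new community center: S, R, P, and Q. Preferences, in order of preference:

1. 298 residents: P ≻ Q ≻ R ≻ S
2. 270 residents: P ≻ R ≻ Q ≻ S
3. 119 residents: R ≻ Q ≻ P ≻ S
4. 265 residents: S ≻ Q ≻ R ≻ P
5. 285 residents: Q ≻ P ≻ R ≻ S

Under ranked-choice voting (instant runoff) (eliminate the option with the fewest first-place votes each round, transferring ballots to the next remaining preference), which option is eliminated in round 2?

Round 1: S 265, R 119, P 568, Q 285. Eliminate R.
Round 2: S 265, P 568, Q 404. Eliminate S.

S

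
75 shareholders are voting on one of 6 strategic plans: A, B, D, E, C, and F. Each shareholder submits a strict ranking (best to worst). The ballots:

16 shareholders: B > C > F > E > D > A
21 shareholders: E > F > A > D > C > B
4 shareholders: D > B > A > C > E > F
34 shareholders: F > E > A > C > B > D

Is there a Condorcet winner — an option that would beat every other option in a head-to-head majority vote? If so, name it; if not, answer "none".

F vs A: 71–4 for F.
F vs B: 55–20 for F.
F vs D: 71–4 for F.
F vs E: 50–25 for F.
F vs C: 55–20 for F.
F beats every other option head-to-head.

F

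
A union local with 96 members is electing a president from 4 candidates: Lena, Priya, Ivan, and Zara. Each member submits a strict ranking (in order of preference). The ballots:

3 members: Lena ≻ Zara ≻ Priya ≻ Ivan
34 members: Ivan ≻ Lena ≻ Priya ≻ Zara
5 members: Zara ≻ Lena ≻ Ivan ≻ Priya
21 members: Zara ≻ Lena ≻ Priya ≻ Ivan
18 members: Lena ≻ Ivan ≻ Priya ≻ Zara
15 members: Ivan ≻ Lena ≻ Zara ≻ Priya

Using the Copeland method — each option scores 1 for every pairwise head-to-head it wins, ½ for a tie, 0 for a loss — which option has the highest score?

Ivan

Lena: beats Priya and Zara; loses to Ivan → score 2.
Priya: beats Zara; loses to Lena and Ivan → score 1.
Ivan: beats Lena, Priya, and Zara → score 3.
Zara: loses to Lena, Priya, and Ivan → score 0.
Ivan has the best pairwise record.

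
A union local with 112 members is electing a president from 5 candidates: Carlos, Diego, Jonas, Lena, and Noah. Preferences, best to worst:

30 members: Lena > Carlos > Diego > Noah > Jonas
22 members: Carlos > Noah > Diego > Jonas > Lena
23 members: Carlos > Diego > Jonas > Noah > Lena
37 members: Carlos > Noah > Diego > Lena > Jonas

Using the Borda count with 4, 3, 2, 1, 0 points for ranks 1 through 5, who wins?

Carlos

Carlos: 30·3 + 22·4 + 23·4 + 37·4 = 418
Diego: 30·2 + 22·2 + 23·3 + 37·2 = 247
Jonas: 30·0 + 22·1 + 23·2 + 37·0 = 68
Lena: 30·4 + 22·0 + 23·0 + 37·1 = 157
Noah: 30·1 + 22·3 + 23·1 + 37·3 = 230
Carlos has the highest Borda score (418).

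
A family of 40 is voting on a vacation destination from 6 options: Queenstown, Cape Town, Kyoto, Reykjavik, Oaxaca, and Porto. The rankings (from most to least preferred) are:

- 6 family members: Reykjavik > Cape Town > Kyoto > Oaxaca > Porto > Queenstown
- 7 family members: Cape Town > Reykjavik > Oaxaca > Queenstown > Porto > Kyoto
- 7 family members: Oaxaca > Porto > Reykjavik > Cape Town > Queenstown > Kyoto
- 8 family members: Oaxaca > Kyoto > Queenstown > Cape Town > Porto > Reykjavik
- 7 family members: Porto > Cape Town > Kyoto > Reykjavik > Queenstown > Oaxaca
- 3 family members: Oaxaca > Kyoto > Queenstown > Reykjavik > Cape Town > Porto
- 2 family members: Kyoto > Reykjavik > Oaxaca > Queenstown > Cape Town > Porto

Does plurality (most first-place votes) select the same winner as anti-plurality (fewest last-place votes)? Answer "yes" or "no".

Plurality — first-place votes: Queenstown 0, Cape Town 7, Kyoto 2, Reykjavik 6, Oaxaca 18, Porto 7. Winner: Oaxaca.
Anti-plurality — last-place votes: Queenstown 6, Cape Town 0, Kyoto 14, Reykjavik 8, Oaxaca 7, Porto 5. Winner: Cape Town.
The two methods disagree.

no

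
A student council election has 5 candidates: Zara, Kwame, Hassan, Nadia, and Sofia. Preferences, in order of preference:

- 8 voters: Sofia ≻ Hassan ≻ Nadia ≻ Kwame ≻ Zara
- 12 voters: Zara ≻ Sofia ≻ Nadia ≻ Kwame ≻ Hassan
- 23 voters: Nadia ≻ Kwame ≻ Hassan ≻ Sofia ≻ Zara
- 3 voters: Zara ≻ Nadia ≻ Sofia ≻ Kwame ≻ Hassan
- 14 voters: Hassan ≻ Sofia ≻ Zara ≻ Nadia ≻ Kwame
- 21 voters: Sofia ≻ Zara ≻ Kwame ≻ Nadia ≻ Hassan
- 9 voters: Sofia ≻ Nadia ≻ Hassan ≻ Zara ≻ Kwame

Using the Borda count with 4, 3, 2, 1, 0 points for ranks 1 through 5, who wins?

Sofia

Zara: 8·0 + 12·4 + 23·0 + 3·4 + 14·2 + 21·3 + 9·1 = 160
Kwame: 8·1 + 12·1 + 23·3 + 3·1 + 14·0 + 21·2 + 9·0 = 134
Hassan: 8·3 + 12·0 + 23·2 + 3·0 + 14·4 + 21·0 + 9·2 = 144
Nadia: 8·2 + 12·2 + 23·4 + 3·3 + 14·1 + 21·1 + 9·3 = 203
Sofia: 8·4 + 12·3 + 23·1 + 3·2 + 14·3 + 21·4 + 9·4 = 259
Sofia has the highest Borda score (259).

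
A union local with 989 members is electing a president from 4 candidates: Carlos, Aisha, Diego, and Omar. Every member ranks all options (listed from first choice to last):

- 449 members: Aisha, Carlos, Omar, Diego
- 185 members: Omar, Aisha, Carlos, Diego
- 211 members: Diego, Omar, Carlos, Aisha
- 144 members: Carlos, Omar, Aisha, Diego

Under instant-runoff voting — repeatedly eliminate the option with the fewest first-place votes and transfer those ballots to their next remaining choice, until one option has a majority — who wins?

Round 1: Carlos 144, Aisha 449, Diego 211, Omar 185. Eliminate Carlos.
Round 2: Aisha 449, Diego 211, Omar 329. Eliminate Diego.
Round 3: Aisha 449, Omar 540. Omar has a majority.

Omar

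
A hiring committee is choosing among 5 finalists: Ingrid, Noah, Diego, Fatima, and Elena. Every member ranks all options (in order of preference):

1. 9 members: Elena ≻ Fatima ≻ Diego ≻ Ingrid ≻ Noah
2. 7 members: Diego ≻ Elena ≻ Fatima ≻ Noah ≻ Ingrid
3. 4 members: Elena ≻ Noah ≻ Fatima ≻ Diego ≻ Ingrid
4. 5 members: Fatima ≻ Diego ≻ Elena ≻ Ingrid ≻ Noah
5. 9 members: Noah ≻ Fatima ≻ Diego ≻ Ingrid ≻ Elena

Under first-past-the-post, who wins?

First-place votes: Ingrid 0, Noah 9, Diego 7, Fatima 5, Elena 13.
Elena has the most first-place votes.

Elena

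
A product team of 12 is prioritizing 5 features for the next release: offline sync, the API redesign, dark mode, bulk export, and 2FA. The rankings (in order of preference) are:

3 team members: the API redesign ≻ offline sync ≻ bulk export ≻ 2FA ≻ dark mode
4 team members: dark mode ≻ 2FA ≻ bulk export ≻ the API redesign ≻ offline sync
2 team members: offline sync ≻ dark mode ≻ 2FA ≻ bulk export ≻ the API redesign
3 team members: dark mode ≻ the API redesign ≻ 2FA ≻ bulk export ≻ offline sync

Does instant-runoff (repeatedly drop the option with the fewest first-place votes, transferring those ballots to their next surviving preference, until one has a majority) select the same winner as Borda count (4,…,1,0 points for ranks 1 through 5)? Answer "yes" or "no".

Instant-runoff — R1 offline sync 2, the API redesign 3, dark mode 7, bulk export 0, 2FA 0 (dark mode winner). Winner: dark mode.
Borda — scores: offline sync 17, the API redesign 25, dark mode 34, bulk export 19, 2FA 25. Winner: dark mode.
The two methods agree.

yes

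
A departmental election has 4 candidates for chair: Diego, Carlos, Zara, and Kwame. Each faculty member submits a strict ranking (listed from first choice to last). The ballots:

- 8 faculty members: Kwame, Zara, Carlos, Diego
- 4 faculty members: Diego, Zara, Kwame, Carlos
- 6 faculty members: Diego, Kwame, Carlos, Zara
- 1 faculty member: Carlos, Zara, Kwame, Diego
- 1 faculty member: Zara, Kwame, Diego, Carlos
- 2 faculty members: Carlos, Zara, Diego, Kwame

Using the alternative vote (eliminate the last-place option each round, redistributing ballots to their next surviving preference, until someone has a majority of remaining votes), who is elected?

Diego

Round 1: Diego 10, Carlos 3, Zara 1, Kwame 8. Eliminate Zara.
Round 2: Diego 10, Carlos 3, Kwame 9. Eliminate Carlos.
Round 3: Diego 12, Kwame 10. Diego has a majority.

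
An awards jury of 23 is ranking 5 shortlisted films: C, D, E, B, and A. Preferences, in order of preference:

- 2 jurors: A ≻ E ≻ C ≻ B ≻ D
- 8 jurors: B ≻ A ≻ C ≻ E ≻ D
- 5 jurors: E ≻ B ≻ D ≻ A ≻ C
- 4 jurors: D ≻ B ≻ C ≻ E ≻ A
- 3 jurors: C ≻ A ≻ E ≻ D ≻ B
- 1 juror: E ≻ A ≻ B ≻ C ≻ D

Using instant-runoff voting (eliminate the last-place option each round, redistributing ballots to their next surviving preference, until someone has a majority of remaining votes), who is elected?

B

Round 1: C 3, D 4, E 6, B 8, A 2. Eliminate A.
Round 2: C 3, D 4, E 8, B 8. Eliminate C.
Round 3: D 4, E 11, B 8. Eliminate D.
Round 4: E 11, B 12. B has a majority.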